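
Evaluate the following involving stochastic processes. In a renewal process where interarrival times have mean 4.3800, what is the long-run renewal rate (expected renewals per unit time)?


Long-run renewal rate = 1/E(X)
= 1/4.3800
= 0.2283

0.2283


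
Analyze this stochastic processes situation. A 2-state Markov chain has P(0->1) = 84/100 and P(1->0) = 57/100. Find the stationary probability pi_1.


Stationary distribution: pi_0 = p10/(p01+p10), pi_1 = p01/(p01+p10)
p01 = 0.8400, p10 = 0.5700
pi_1 = 0.5957

0.5957


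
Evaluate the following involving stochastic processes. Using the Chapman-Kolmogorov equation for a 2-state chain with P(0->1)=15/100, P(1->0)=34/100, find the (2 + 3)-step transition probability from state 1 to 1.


P^5 = P^2 * P^3
Computing via matrix multiplication of the transition matrix.
Entry (1,1) of P^5 = 0.3301

0.3301


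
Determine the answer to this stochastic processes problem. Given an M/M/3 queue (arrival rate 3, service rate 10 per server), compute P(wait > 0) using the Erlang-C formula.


a = lambda/mu = 0.3000
rho = a/c = 0.1000
Erlang-C formula applied:
C(c,a) = 0.0037

0.0037


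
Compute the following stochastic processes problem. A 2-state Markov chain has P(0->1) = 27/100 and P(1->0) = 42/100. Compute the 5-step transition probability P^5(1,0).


Computing P^5 by matrix multiplication.
P = [[0.7300, 0.2700], [0.4200, 0.5800]]
After raising P to the power 5:
P^5(1,0) = 0.6070

0.6070


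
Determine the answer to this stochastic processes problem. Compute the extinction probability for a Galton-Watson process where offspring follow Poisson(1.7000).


Since mu = 1.7000 > 1, extinction prob q < 1.
Solve s = exp(mu*(s-1)) iteratively.
q = 0.3088

0.3088


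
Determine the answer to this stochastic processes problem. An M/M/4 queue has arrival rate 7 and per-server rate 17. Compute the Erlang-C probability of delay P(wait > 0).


a = lambda/mu = 0.4118
rho = a/c = 0.1029
Erlang-C formula applied:
C(c,a) = 8.8456e-04

8.8456e-04


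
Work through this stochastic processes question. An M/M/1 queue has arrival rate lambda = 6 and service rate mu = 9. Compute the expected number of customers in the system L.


rho = 6/9 = 0.6667
L = rho/(1-rho)
= 0.6667/0.3333
= 2.0000

2.0000


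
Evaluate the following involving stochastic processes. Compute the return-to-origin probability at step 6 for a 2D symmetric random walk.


P = C(6,3)^2 / 4^6
= 20^2 / 4096
= 400 / 4096
= 0.0977

0.0977


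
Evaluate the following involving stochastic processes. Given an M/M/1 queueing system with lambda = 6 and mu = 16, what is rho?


rho = lambda/mu
= 6/16
= 0.3750

0.3750


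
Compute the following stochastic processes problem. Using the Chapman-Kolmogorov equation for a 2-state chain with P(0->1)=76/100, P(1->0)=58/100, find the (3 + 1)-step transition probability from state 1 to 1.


P^4 = P^3 * P^1
Computing via matrix multiplication of the transition matrix.
Entry (1,1) of P^4 = 0.5729

0.5729


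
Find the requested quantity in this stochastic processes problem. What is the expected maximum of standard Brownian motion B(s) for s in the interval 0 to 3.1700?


E(max B(s)) = sqrt(2t/pi)
= sqrt(2*3.1700/pi)
= sqrt(2.0181)
= 1.4206

1.4206


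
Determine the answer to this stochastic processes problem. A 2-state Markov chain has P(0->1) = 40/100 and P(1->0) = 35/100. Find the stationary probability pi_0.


Stationary distribution: pi_0 = p10/(p01+p10), pi_1 = p01/(p01+p10)
p01 = 0.4000, p10 = 0.3500
pi_0 = 0.4667

0.4667


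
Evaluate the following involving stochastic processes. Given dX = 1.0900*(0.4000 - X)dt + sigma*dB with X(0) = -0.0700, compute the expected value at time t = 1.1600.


E[X(t)] = mu + (X(0) - mu)*exp(-theta*t)
= 0.4000 + (-0.0700 - 0.4000)*exp(-1.0900*1.1600)
= 0.4000 + -0.4700 * 0.2824
= 0.2673

0.2673


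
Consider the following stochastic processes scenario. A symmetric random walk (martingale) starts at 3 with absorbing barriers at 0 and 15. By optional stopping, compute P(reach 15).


By optional stopping theorem: E(M at tau) = M(0) = 3
P(hit 15)*15 + P(hit 0)*0 = 3
P(hit 15) = (3 - 0)/(15 - 0) = 1/5 = 0.2000

0.2000


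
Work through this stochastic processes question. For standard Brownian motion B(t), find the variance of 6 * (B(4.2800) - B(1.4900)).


Var(alpha*(B(t)-B(s))) = alpha^2 * (t-s)
= 6^2 * (4.2800 - 1.4900)
= 36 * 2.7900
= 100.4400

100.4400


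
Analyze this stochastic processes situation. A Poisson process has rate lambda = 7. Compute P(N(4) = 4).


P(N(t)=k) = (lambda*t)^k * exp(-lambda*t) / k!
lambda*t = 28
= 28^4 * exp(-28) / 4!
= 614656 * 6.9144e-13 / 24
= 1.7708e-08

1.7708e-08


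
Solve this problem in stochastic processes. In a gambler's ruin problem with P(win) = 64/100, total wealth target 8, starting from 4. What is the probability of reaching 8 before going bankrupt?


Gambler's ruin formula:
r = q/p = 0.3600/0.6400 = 0.5625
P(win) = (1 - r^i)/(1 - r^N)
= (1 - 0.5625^4)/(1 - 0.5625^8)
= 0.9090

0.9090


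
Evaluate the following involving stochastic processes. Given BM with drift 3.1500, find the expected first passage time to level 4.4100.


Expected first passage time = a/mu
= 4.4100/3.1500
= 1.4000

1.4000


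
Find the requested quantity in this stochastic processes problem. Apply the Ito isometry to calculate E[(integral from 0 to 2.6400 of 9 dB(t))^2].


By Ito isometry: E[(int f dB)^2] = int f^2 dt
= 9^2 * 2.6400
= 81 * 2.6400 = 213.8400

213.8400


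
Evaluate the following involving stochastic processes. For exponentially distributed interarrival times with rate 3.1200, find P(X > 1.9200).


P(X > t) = exp(-lambda * t)
= exp(-3.1200 * 1.9200)
= exp(-5.9904) = 0.0025

0.0025


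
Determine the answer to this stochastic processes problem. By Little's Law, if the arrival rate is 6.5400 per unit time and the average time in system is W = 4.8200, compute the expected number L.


Little's Law: L = lambda * W
= 6.5400 * 4.8200
= 31.5228

31.5228


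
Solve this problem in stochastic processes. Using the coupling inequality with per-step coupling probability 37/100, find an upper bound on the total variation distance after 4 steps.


TV distance bound <= (1-delta)^n
= (1 - 0.3700)^4
= 0.6300^4
= 0.1575

0.1575


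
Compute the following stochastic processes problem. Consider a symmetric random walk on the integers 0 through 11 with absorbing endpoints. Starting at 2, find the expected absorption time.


For symmetric RW on 0,...,N with absorbing barriers, E(i) = i*(N-i)
E(2) = 2 * 9 = 18

18


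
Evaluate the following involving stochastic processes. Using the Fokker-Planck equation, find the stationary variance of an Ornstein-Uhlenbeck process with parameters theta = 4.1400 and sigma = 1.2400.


Stationary variance = sigma^2 / (2*theta)
= 1.2400^2 / (2*4.1400)
= 1.5376 / 8.2800
= 0.1857

0.1857


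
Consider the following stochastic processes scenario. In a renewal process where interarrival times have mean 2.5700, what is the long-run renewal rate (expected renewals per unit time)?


Long-run renewal rate = 1/E(X)
= 1/2.5700
= 0.3891

0.3891


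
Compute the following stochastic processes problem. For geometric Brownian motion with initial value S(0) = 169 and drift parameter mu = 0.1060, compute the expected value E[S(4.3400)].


E[S(t)] = S(0) * exp(mu * t)
= 169 * exp(0.1060 * 4.3400)
= 169 * 1.5841
= 267.7192

267.7192


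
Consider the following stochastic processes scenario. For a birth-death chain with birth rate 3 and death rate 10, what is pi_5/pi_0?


For birth-death process, pi_n/pi_0 = (lambda/mu)^n
= (3/10)^5
= 0.0024

0.0024


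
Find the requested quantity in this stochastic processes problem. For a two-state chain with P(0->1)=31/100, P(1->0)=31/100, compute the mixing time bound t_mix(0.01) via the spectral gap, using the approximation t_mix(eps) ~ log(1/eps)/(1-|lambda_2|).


lambda_2 = |1 - p01 - p10| = |1 - 0.3100 - 0.3100| = 0.3800
t_mix ~ log(1/eps)/(1 - |lambda_2|)
= log(100)/(1 - 0.3800) = 4.6052/0.6200
= 7.4277

7.4277


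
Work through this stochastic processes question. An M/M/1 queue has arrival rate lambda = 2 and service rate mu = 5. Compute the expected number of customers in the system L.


rho = 2/5 = 0.4000
L = rho/(1-rho)
= 0.4000/0.6000
= 0.6667

0.6667


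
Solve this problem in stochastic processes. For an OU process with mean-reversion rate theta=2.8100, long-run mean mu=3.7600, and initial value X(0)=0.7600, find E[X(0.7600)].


E[X(t)] = mu + (X(0) - mu)*exp(-theta*t)
= 3.7600 + (0.7600 - 3.7600)*exp(-2.8100*0.7600)
= 3.7600 + -3.0000 * 0.1182
= 3.4055

3.4055


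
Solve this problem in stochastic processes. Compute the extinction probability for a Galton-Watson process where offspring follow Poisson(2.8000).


Since mu = 2.8000 > 1, extinction prob q < 1.
Solve s = exp(mu*(s-1)) iteratively.
q = 0.0750

0.0750


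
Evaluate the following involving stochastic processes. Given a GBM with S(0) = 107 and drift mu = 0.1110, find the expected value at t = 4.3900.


E[S(t)] = S(0) * exp(mu * t)
= 107 * exp(0.1110 * 4.3900)
= 107 * 1.6279
= 174.1852

174.1852


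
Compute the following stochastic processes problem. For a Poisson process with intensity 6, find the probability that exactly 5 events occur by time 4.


P(N(t)=k) = (lambda*t)^k * exp(-lambda*t) / k!
lambda*t = 24
= 24^5 * exp(-24) / 5!
= 7962624 * 3.7751e-11 / 120
= 2.5050e-06

2.5050e-06


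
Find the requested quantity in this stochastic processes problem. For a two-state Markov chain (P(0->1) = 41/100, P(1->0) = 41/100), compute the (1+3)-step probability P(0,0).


P^4 = P^1 * P^3
Computing via matrix multiplication of the transition matrix.
Entry (0,0) of P^4 = 0.5005

0.5005


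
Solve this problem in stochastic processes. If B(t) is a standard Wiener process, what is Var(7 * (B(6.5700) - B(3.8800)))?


Var(alpha*(B(t)-B(s))) = alpha^2 * (t-s)
= 7^2 * (6.5700 - 3.8800)
= 49 * 2.6900
= 131.8100

131.8100


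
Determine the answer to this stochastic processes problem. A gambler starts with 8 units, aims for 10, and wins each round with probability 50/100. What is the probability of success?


p = 1/2: P(win) = i/N = 8/10
= 0.8000

0.8000


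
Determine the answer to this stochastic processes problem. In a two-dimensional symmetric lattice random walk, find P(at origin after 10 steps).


P = C(10,5)^2 / 4^10
= 252^2 / 1048576
= 63504 / 1048576
= 0.0606

0.0606


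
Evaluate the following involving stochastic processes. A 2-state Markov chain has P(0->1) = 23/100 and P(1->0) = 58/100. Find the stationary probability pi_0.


Stationary distribution: pi_0 = p10/(p01+p10), pi_1 = p01/(p01+p10)
p01 = 0.2300, p10 = 0.5800
pi_0 = 0.7160

0.7160


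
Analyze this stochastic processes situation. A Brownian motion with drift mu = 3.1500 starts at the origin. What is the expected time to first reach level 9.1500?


Expected first passage time = a/mu
= 9.1500/3.1500
= 2.9048

2.9048


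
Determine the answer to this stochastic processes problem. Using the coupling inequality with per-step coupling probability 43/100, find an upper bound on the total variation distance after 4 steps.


TV distance bound <= (1-delta)^n
= (1 - 0.4300)^4
= 0.5700^4
= 0.1056

0.1056


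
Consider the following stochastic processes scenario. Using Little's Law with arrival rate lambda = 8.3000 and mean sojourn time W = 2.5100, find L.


Little's Law: L = lambda * W
= 8.3000 * 2.5100
= 20.8330

20.8330


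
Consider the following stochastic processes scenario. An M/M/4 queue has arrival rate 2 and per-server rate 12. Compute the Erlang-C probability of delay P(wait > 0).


a = lambda/mu = 0.1667
rho = a/c = 0.0417
Erlang-C formula applied:
C(c,a) = 2.8398e-05

2.8398e-05


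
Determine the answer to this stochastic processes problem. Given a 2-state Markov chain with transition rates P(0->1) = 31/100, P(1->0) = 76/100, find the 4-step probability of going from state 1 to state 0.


Computing P^4 by matrix multiplication.
P = [[0.6900, 0.3100], [0.7600, 0.2400]]
After raising P to the power 4:
P^4(1,0) = 0.7103

0.7103


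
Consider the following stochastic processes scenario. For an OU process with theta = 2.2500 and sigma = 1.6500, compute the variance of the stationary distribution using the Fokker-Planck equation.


Stationary variance = sigma^2 / (2*theta)
= 1.6500^2 / (2*2.2500)
= 2.7225 / 4.5000
= 0.6050

0.6050


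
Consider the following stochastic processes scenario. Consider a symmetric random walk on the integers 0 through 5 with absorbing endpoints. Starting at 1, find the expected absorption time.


For symmetric RW on 0,...,N with absorbing barriers, E(i) = i*(N-i)
E(1) = 1 * 4 = 4

4


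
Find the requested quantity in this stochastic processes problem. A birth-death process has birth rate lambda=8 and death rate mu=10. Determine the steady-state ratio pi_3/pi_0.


For birth-death process, pi_n/pi_0 = (lambda/mu)^n
= (8/10)^3
= 0.5120

0.5120


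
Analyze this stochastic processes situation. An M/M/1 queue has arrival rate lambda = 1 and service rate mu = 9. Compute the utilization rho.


rho = lambda/mu
= 1/9
= 0.1111

0.1111


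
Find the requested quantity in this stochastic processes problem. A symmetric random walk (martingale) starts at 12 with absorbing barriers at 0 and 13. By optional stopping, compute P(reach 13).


By optional stopping theorem: E(M at tau) = M(0) = 12
P(hit 13)*13 + P(hit 0)*0 = 12
P(hit 13) = (12 - 0)/(13 - 0) = 12/13 = 0.9231

0.9231


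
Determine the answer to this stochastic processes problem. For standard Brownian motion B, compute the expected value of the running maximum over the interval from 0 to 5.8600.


E(max B(s)) = sqrt(2t/pi)
= sqrt(2*5.8600/pi)
= sqrt(3.7306)
= 1.9315

1.9315


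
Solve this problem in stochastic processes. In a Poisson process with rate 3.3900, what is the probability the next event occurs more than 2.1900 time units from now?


P(X > t) = exp(-lambda * t)
= exp(-3.3900 * 2.1900)
= exp(-7.4241) = 5.9670e-04

5.9670e-04


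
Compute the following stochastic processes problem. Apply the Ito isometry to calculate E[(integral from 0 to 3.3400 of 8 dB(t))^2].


By Ito isometry: E[(int f dB)^2] = int f^2 dt
= 8^2 * 3.3400
= 64 * 3.3400 = 213.7600

213.7600


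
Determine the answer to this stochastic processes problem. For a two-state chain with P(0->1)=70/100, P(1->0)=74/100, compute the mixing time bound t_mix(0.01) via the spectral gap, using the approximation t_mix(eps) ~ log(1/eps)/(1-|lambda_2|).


lambda_2 = |1 - p01 - p10| = |1 - 0.7000 - 0.7400| = 0.4400
t_mix ~ log(1/eps)/(1 - |lambda_2|)
= log(100)/(1 - 0.4400) = 4.6052/0.5600
= 8.2235

8.2235


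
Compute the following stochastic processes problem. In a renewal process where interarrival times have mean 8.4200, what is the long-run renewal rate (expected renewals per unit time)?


Long-run renewal rate = 1/E(X)
= 1/8.4200
= 0.1188

0.1188


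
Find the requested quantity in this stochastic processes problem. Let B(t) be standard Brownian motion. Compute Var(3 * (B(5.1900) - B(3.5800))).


Var(alpha*(B(t)-B(s))) = alpha^2 * (t-s)
= 3^2 * (5.1900 - 3.5800)
= 9 * 1.6100
= 14.4900

14.4900


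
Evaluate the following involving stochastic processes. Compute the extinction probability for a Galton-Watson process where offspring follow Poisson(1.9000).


Since mu = 1.9000 > 1, extinction prob q < 1.
Solve s = exp(mu*(s-1)) iteratively.
q = 0.2328

0.2328


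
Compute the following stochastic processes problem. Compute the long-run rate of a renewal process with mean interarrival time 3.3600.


Long-run renewal rate = 1/E(X)
= 1/3.3600
= 0.2976

0.2976


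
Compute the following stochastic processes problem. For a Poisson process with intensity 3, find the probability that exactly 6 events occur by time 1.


P(N(t)=k) = (lambda*t)^k * exp(-lambda*t) / k!
lambda*t = 3
= 3^6 * exp(-3) / 6!
= 729 * 0.0498 / 720
= 0.0504

0.0504


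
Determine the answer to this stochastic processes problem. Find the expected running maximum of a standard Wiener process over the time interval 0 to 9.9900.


E(max B(s)) = sqrt(2t/pi)
= sqrt(2*9.9900/pi)
= sqrt(6.3598)
= 2.5219

2.5219


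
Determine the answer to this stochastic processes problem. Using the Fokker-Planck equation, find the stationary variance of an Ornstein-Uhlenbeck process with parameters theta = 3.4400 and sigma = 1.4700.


Stationary variance = sigma^2 / (2*theta)
= 1.4700^2 / (2*3.4400)
= 2.1609 / 6.8800
= 0.3141

0.3141


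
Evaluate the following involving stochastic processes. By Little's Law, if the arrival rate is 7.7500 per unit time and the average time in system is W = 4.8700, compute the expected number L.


Little's Law: L = lambda * W
= 7.7500 * 4.8700
= 37.7425

37.7425


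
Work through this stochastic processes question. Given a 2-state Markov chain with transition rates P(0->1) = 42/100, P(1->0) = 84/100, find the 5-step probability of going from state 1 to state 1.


Computing P^5 by matrix multiplication.
P = [[0.5800, 0.4200], [0.8400, 0.1600]]
After raising P to the power 5:
P^5(1,1) = 0.3325

0.3325


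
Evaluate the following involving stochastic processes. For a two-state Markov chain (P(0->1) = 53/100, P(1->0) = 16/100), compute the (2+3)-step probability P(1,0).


P^5 = P^2 * P^3
Computing via matrix multiplication of the transition matrix.
Entry (1,0) of P^5 = 0.2312

0.2312


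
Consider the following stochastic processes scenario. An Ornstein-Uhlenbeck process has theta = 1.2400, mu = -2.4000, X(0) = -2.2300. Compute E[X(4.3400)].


E[X(t)] = mu + (X(0) - mu)*exp(-theta*t)
= -2.4000 + (-2.2300 - -2.4000)*exp(-1.2400*4.3400)
= -2.4000 + 0.1700 * 0.0046
= -2.3992

-2.3992


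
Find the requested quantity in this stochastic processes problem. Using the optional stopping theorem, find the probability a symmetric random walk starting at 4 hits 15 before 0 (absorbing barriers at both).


By optional stopping theorem: E(M at tau) = M(0) = 4
P(hit 15)*15 + P(hit 0)*0 = 4
P(hit 15) = (4 - 0)/(15 - 0) = 4/15 = 0.2667

0.2667


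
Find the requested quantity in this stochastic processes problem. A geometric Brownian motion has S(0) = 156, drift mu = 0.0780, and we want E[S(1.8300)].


E[S(t)] = S(0) * exp(mu * t)
= 156 * exp(0.0780 * 1.8300)
= 156 * 1.1534
= 179.9351

179.9351


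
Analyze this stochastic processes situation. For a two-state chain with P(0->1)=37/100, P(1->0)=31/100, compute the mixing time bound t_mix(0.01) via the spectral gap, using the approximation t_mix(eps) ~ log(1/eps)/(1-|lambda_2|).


lambda_2 = |1 - p01 - p10| = |1 - 0.3700 - 0.3100| = 0.3200
t_mix ~ log(1/eps)/(1 - |lambda_2|)
= log(100)/(1 - 0.3200) = 4.6052/0.6800
= 6.7723

6.7723


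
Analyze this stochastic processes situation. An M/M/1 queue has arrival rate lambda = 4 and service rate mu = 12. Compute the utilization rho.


rho = lambda/mu
= 4/12
= 0.3333

0.3333


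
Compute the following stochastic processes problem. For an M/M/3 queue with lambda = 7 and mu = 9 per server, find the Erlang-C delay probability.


a = lambda/mu = 0.7778
rho = a/c = 0.2593
Erlang-C formula applied:
C(c,a) = 0.0484

0.0484


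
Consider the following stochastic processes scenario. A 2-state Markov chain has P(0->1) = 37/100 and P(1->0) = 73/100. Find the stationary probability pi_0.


Stationary distribution: pi_0 = p10/(p01+p10), pi_1 = p01/(p01+p10)
p01 = 0.3700, p10 = 0.7300
pi_0 = 0.6636

0.6636


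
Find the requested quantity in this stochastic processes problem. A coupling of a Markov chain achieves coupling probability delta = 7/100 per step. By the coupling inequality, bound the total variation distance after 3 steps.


TV distance bound <= (1-delta)^n
= (1 - 0.0700)^3
= 0.9300^3
= 0.8044

0.8044


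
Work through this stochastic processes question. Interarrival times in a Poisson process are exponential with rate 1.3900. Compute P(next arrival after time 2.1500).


P(X > t) = exp(-lambda * t)
= exp(-1.3900 * 2.1500)
= exp(-2.9885) = 0.0504

0.0504


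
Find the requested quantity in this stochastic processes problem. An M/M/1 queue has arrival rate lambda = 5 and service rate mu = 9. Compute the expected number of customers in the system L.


rho = 5/9 = 0.5556
L = rho/(1-rho)
= 0.5556/0.4444
= 1.2500

1.2500


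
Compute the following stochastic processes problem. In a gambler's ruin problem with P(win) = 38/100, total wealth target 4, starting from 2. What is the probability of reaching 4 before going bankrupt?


Gambler's ruin formula:
r = q/p = 0.6200/0.3800 = 1.6316
P(win) = (1 - r^i)/(1 - r^N)
= (1 - 1.6316^2)/(1 - 1.6316^4)
= 0.2731

0.2731


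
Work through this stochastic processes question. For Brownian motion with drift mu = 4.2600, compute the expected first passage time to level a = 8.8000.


Expected first passage time = a/mu
= 8.8000/4.2600
= 2.0657

2.0657


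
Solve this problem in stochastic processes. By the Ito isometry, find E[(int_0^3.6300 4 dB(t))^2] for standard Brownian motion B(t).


By Ito isometry: E[(int f dB)^2] = int f^2 dt
= 4^2 * 3.6300
= 16 * 3.6300 = 58.0800

58.0800


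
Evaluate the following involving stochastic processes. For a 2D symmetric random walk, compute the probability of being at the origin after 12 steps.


P = C(12,6)^2 / 4^12
= 924^2 / 16777216
= 853776 / 16777216
= 0.0509

0.0509


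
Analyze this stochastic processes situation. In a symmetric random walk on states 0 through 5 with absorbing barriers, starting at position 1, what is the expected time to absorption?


For symmetric RW on 0,...,N with absorbing barriers, E(i) = i*(N-i)
E(1) = 1 * 4 = 4

4


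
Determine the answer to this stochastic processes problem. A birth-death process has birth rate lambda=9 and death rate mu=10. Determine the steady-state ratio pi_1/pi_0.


For birth-death process, pi_n/pi_0 = (lambda/mu)^n
= (9/10)^1
= 0.9000

0.9000


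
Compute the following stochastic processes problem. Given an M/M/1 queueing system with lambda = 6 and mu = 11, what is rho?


rho = lambda/mu
= 6/11
= 0.5455

0.5455


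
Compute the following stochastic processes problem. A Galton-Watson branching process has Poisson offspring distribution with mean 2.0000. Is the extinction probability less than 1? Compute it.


Since mu = 2.0000 > 1, extinction prob q < 1.
Solve s = exp(mu*(s-1)) iteratively.
q = 0.2032

0.2032


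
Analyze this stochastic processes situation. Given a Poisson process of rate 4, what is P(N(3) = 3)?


P(N(t)=k) = (lambda*t)^k * exp(-lambda*t) / k!
lambda*t = 12
= 12^3 * exp(-12) / 3!
= 1728 * 6.1442e-06 / 6
= 0.0018

0.0018


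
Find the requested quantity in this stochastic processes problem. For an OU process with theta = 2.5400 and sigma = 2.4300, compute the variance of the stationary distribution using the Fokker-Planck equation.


Stationary variance = sigma^2 / (2*theta)
= 2.4300^2 / (2*2.5400)
= 5.9049 / 5.0800
= 1.1624

1.1624


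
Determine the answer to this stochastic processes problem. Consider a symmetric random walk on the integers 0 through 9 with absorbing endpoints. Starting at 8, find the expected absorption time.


For symmetric RW on 0,...,N with absorbing barriers, E(i) = i*(N-i)
E(8) = 8 * 1 = 8

8


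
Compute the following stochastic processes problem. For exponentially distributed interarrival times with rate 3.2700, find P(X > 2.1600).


P(X > t) = exp(-lambda * t)
= exp(-3.2700 * 2.1600)
= exp(-7.0632) = 8.5603e-04

8.5603e-04


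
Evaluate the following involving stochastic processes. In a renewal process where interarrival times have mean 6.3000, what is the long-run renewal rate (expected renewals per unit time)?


Long-run renewal rate = 1/E(X)
= 1/6.3000
= 0.1587

0.1587


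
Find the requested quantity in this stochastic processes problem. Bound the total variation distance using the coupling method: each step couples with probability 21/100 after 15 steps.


TV distance bound <= (1-delta)^n
= (1 - 0.2100)^15
= 0.7900^15
= 0.0291

0.0291


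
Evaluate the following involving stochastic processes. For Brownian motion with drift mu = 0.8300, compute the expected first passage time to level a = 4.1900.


Expected first passage time = a/mu
= 4.1900/0.8300
= 5.0482

5.0482


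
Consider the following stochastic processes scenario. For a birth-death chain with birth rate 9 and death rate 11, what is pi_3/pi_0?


For birth-death process, pi_n/pi_0 = (lambda/mu)^n
= (9/11)^3
= 0.5477

0.5477


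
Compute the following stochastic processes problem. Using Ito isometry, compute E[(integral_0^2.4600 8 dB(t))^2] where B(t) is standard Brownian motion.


By Ito isometry: E[(int f dB)^2] = int f^2 dt
= 8^2 * 2.4600
= 64 * 2.4600 = 157.4400

157.4400


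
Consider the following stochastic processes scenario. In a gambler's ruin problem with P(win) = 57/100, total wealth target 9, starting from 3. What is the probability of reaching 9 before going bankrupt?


Gambler's ruin formula:
r = q/p = 0.4300/0.5700 = 0.7544
P(win) = (1 - r^i)/(1 - r^N)
= (1 - 0.7544^3)/(1 - 0.7544^9)
= 0.6197

0.6197


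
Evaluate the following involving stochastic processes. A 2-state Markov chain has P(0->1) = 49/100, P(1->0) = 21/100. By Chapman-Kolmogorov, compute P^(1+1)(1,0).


P^2 = P^1 * P^1
Computing via matrix multiplication of the transition matrix.
Entry (1,0) of P^2 = 0.2730

0.2730


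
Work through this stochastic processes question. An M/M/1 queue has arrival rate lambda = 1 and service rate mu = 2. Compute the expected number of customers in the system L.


rho = 1/2 = 0.5000
L = rho/(1-rho)
= 0.5000/0.5000
= 1.0000

1.0000


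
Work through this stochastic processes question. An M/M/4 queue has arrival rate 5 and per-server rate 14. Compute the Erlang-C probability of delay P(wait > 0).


a = lambda/mu = 0.3571
rho = a/c = 0.0893
Erlang-C formula applied:
C(c,a) = 5.2079e-04

5.2079e-04


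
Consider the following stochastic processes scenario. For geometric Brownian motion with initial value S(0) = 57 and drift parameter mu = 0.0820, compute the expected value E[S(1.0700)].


E[S(t)] = S(0) * exp(mu * t)
= 57 * exp(0.0820 * 1.0700)
= 57 * 1.0917
= 62.2271

62.2271


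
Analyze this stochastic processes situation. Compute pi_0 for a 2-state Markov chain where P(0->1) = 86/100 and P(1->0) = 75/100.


Stationary distribution: pi_0 = p10/(p01+p10), pi_1 = p01/(p01+p10)
p01 = 0.8600, p10 = 0.7500
pi_0 = 0.4658

0.4658


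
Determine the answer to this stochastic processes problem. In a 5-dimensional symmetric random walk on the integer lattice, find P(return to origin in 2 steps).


P(return in 2 steps) = P(reverse first step) = 1/(2d)
= 1/10
= 0.1000

0.1000


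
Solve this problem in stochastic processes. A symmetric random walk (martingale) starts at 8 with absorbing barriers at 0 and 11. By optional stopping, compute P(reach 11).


By optional stopping theorem: E(M at tau) = M(0) = 8
P(hit 11)*11 + P(hit 0)*0 = 8
P(hit 11) = (8 - 0)/(11 - 0) = 8/11 = 0.7273

0.7273


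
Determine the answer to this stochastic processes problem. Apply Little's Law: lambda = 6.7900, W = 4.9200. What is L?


Little's Law: L = lambda * W
= 6.7900 * 4.9200
= 33.4068

33.4068


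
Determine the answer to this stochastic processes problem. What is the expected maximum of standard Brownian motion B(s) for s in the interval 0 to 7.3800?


E(max B(s)) = sqrt(2t/pi)
= sqrt(2*7.3800/pi)
= sqrt(4.6983)
= 2.1675

2.1675


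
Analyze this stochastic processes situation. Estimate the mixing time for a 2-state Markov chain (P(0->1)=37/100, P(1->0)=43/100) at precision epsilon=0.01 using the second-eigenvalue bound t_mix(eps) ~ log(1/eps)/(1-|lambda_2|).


lambda_2 = |1 - p01 - p10| = |1 - 0.3700 - 0.4300| = 0.2000
t_mix ~ log(1/eps)/(1 - |lambda_2|)
= log(100)/(1 - 0.2000) = 4.6052/0.8000
= 5.7565

5.7565


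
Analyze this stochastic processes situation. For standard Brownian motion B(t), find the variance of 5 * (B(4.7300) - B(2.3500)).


Var(alpha*(B(t)-B(s))) = alpha^2 * (t-s)
= 5^2 * (4.7300 - 2.3500)
= 25 * 2.3800
= 59.5000

59.5000


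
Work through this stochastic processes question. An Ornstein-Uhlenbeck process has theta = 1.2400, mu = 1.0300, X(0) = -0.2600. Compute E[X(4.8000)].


E[X(t)] = mu + (X(0) - mu)*exp(-theta*t)
= 1.0300 + (-0.2600 - 1.0300)*exp(-1.2400*4.8000)
= 1.0300 + -1.2900 * 0.0026
= 1.0266

1.0266


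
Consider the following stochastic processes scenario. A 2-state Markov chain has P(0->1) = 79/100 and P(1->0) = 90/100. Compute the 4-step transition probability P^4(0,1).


Computing P^4 by matrix multiplication.
P = [[0.2100, 0.7900], [0.9000, 0.1000]]
After raising P to the power 4:
P^4(0,1) = 0.3615

0.3615


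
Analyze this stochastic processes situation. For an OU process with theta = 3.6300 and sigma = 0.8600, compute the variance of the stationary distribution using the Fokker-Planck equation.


Stationary variance = sigma^2 / (2*theta)
= 0.8600^2 / (2*3.6300)
= 0.7396 / 7.2600
= 0.1019

0.1019


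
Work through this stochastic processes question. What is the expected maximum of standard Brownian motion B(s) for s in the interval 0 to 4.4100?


E(max B(s)) = sqrt(2t/pi)
= sqrt(2*4.4100/pi)
= sqrt(2.8075)
= 1.6756

1.6756


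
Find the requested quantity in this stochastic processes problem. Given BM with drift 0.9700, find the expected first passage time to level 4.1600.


Expected first passage time = a/mu
= 4.1600/0.9700
= 4.2887

4.2887


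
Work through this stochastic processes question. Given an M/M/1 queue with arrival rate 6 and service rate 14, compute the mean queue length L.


rho = 6/14 = 0.4286
L = rho/(1-rho)
= 0.4286/0.5714
= 0.7500

0.7500


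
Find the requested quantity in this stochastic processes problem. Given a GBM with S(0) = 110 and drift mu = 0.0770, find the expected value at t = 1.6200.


E[S(t)] = S(0) * exp(mu * t)
= 110 * exp(0.0770 * 1.6200)
= 110 * 1.1329
= 124.6139

124.6139


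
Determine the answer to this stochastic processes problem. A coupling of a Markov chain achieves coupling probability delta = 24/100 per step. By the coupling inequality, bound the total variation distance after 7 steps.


TV distance bound <= (1-delta)^n
= (1 - 0.2400)^7
= 0.7600^7
= 0.1465

0.1465


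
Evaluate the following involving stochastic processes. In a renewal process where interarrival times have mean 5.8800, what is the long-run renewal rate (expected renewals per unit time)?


Long-run renewal rate = 1/E(X)
= 1/5.8800
= 0.1701

0.1701


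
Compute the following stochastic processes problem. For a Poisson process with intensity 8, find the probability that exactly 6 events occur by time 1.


P(N(t)=k) = (lambda*t)^k * exp(-lambda*t) / k!
lambda*t = 8
= 8^6 * exp(-8) / 6!
= 262144 * 3.3546e-04 / 720
= 0.1221

0.1221


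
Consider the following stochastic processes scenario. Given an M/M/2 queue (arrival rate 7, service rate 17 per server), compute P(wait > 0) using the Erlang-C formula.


a = lambda/mu = 0.4118
rho = a/c = 0.2059
Erlang-C formula applied:
C(c,a) = 0.0703

0.0703


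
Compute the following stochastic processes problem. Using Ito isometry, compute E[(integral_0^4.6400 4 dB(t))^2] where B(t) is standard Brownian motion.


By Ito isometry: E[(int f dB)^2] = int f^2 dt
= 4^2 * 4.6400
= 16 * 4.6400 = 74.2400

74.2400


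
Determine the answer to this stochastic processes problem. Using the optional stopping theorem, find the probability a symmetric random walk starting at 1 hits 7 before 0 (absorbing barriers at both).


By optional stopping theorem: E(M at tau) = M(0) = 1
P(hit 7)*7 + P(hit 0)*0 = 1
P(hit 7) = (1 - 0)/(7 - 0) = 1/7 = 0.1429

0.1429


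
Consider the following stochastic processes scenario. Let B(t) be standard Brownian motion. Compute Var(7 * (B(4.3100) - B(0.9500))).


Var(alpha*(B(t)-B(s))) = alpha^2 * (t-s)
= 7^2 * (4.3100 - 0.9500)
= 49 * 3.3600
= 164.6400

164.6400


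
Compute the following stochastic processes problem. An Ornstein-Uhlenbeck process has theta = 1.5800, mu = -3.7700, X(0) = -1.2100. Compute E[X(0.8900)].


E[X(t)] = mu + (X(0) - mu)*exp(-theta*t)
= -3.7700 + (-1.2100 - -3.7700)*exp(-1.5800*0.8900)
= -3.7700 + 2.5600 * 0.2451
= -3.1426

-3.1426


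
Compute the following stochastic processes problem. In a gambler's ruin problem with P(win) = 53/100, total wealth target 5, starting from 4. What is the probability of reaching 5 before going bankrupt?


Gambler's ruin formula:
r = q/p = 0.4700/0.5300 = 0.8868
P(win) = (1 - r^i)/(1 - r^N)
= (1 - 0.8868^4)/(1 - 0.8868^5)
= 0.8450

0.8450


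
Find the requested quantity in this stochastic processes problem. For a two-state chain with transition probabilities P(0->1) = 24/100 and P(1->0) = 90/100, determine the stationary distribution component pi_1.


Stationary distribution: pi_0 = p10/(p01+p10), pi_1 = p01/(p01+p10)
p01 = 0.2400, p10 = 0.9000
pi_1 = 0.2105

0.2105


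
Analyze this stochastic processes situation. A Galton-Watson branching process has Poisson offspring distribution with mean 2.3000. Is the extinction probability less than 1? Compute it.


Since mu = 2.3000 > 1, extinction prob q < 1.
Solve s = exp(mu*(s-1)) iteratively.
q = 0.1376

0.1376


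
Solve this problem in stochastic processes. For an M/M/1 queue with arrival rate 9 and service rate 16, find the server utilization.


rho = lambda/mu
= 9/16
= 0.5625

0.5625


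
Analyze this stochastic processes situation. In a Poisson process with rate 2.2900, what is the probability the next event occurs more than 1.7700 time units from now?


P(X > t) = exp(-lambda * t)
= exp(-2.2900 * 1.7700)
= exp(-4.0533) = 0.0174

0.0174


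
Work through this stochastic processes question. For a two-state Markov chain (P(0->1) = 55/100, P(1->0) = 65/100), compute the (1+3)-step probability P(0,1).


P^4 = P^1 * P^3
Computing via matrix multiplication of the transition matrix.
Entry (0,1) of P^4 = 0.4576

0.4576


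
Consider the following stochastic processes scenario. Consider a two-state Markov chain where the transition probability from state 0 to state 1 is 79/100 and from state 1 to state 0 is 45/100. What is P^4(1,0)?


Computing P^4 by matrix multiplication.
P = [[0.2100, 0.7900], [0.4500, 0.5500]]
After raising P to the power 4:
P^4(1,0) = 0.3617

0.3617


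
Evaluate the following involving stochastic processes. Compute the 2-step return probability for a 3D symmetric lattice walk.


P(return in 2 steps) = P(reverse first step) = 1/(2d)
= 1/6
= 0.1667

0.1667


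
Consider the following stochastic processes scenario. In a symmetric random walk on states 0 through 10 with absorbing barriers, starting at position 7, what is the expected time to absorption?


For symmetric RW on 0,...,N with absorbing barriers, E(i) = i*(N-i)
E(7) = 7 * 3 = 21

21


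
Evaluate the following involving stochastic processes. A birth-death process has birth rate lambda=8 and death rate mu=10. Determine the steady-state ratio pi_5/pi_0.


For birth-death process, pi_n/pi_0 = (lambda/mu)^n
= (8/10)^5
= 0.3277

0.3277


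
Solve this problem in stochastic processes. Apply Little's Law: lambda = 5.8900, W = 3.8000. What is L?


Little's Law: L = lambda * W
= 5.8900 * 3.8000
= 22.3820

22.3820


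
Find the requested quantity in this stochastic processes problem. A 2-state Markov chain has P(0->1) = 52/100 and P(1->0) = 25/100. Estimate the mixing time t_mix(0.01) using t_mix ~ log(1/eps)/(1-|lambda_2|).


lambda_2 = |1 - p01 - p10| = |1 - 0.5200 - 0.2500| = 0.2300
t_mix ~ log(1/eps)/(1 - |lambda_2|)
= log(100)/(1 - 0.2300) = 4.6052/0.7700
= 5.9807

5.9807


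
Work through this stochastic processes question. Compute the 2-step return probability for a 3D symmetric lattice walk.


P(return in 2 steps) = P(reverse first step) = 1/(2d)
= 1/6
= 0.1667

0.1667


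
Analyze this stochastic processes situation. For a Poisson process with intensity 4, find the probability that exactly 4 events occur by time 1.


P(N(t)=k) = (lambda*t)^k * exp(-lambda*t) / k!
lambda*t = 4
= 4^4 * exp(-4) / 4!
= 256 * 0.0183 / 24
= 0.1954

0.1954


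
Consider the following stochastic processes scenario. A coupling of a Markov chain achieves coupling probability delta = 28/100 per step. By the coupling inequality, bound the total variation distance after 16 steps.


TV distance bound <= (1-delta)^n
= (1 - 0.2800)^16
= 0.7200^16
= 0.0052

0.0052


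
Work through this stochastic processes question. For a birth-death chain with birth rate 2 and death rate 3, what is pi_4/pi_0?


For birth-death process, pi_n/pi_0 = (lambda/mu)^n
= (2/3)^4
= 0.1975

0.1975


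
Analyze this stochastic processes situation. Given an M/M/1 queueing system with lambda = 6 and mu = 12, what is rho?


rho = lambda/mu
= 6/12
= 0.5000

0.5000


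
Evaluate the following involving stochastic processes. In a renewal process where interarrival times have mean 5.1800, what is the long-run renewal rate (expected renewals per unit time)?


Long-run renewal rate = 1/E(X)
= 1/5.1800
= 0.1931

0.1931


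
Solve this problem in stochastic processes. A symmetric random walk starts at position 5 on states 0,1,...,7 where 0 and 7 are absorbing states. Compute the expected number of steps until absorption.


For symmetric RW on 0,...,N with absorbing barriers, E(i) = i*(N-i)
E(5) = 5 * 2 = 10

10


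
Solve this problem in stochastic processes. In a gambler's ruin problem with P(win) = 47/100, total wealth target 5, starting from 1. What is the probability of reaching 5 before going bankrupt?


Gambler's ruin formula:
r = q/p = 0.5300/0.4700 = 1.1277
P(win) = (1 - r^i)/(1 - r^N)
= (1 - 1.1277^1)/(1 - 1.1277^5)
= 0.1550

0.1550


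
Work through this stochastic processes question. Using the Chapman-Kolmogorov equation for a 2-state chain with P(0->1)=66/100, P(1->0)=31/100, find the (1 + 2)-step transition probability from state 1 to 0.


P^3 = P^1 * P^2
Computing via matrix multiplication of the transition matrix.
Entry (1,0) of P^3 = 0.3196

0.3196


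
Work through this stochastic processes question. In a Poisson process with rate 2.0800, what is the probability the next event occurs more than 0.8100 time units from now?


P(X > t) = exp(-lambda * t)
= exp(-2.0800 * 0.8100)
= exp(-1.6848) = 0.1855

0.1855


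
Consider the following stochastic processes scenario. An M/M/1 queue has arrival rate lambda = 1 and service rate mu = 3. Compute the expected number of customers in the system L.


rho = 1/3 = 0.3333
L = rho/(1-rho)
= 0.3333/0.6667
= 0.5000

0.5000


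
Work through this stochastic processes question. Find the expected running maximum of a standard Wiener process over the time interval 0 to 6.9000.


E(max B(s)) = sqrt(2t/pi)
= sqrt(2*6.9000/pi)
= sqrt(4.3927)
= 2.0959

2.0959


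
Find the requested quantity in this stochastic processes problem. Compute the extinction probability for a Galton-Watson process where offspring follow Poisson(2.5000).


Since mu = 2.5000 > 1, extinction prob q < 1.
Solve s = exp(mu*(s-1)) iteratively.
q = 0.1074

0.1074


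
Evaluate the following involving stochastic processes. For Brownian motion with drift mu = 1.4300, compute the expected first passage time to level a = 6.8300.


Expected first passage time = a/mu
= 6.8300/1.4300
= 4.7762

4.7762


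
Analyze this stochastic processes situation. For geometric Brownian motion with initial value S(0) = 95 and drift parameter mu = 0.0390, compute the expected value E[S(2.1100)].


E[S(t)] = S(0) * exp(mu * t)
= 95 * exp(0.0390 * 2.1100)
= 95 * 1.0858
= 103.1482

103.1482
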